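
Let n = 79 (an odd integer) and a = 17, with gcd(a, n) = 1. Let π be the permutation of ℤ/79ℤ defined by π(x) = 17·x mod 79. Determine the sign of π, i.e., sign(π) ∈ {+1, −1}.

-1

Start at x=14: 14 → 1 → 17 → 52 → 15 → 18 → 69 → … (one orbit).
4 cycles of lengths [26, 26, 26, 1].
4 cycles on 79: each ℓ→(−1)^(ℓ−1), product (−1)^75 = -1.
Via Zolotarev, sign(π_{17}) = (17|79) = -1.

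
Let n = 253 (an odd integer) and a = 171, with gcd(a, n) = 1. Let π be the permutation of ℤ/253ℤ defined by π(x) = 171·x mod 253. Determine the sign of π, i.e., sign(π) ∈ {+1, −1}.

Start at x=36: 36 → 84 → 196 → 120 → 27 → 63 → 147 → … (one orbit).
Cycle lengths of π_171 on ℤ/253ℤ: [110, 110, 22, 10, 1]; 5 cycles in total.
253 − 5 = 248 transpositions; sign(π) = (−1)^248 = +1.
Check: (171/253) = +1 by Zolotarev.

+1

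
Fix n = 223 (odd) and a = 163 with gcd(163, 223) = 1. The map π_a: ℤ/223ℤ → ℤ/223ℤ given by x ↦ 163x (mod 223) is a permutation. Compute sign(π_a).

-1

Trace 207: π^k(207) = [207, 68, 157, 169, 118, 56, 208] for k=0..6.
4 cycles of lengths [74, 74, 74, 1].
With 4 cycles on 223 points, sign = (−1)^{223−4} = -1.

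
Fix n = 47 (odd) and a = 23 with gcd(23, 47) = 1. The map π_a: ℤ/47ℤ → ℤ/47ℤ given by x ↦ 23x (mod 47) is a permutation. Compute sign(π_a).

-1

Orbit of 22 under x↦23x: [22, 36, 29, 9, 19, 14, 40]… (length divides ord_47(23)).
The orbit structure of x ↦ 23x mod 47: 2 orbits of sizes [46, 1].
sign(π) = (−1)^{n − #cycles} = (−1)^{47−2} = (−1)^45 = -1.
Via Zolotarev, sign(π_{23}) = (23|47) = -1.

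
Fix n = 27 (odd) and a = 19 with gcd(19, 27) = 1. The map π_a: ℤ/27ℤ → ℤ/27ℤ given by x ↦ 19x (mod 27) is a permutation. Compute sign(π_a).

Start at x=19: 19 → 10 → 1 → 19 (one orbit).
Cycle lengths of π_19 on ℤ/27ℤ: [3, 3, 3, 3, 3, 3, 1, 1, 1, 1, 1, 1, 1, 1, 1]; 15 cycles in total.
With 15 cycles on 27 points, sign = (−1)^{27−15} = +1.

+1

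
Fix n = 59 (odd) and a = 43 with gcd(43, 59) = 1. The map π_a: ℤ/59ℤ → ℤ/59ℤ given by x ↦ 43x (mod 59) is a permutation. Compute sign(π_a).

-1

Trace 15: π^k(15) = [15, 55, 5, 38, 41, 52, 53] for k=0..6.
Decompose π into cycles: lengths [58, 1] (2 cycles, including the fixed point 0).
2 cycles on 59: each ℓ→(−1)^(ℓ−1), product (−1)^57 = -1.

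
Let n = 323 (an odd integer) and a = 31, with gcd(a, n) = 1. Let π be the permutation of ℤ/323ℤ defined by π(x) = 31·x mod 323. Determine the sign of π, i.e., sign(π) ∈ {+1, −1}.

Trace 49: π^k(49) = [49, 227, 254, 122, 229, 316, 106] for k=0..6.
Decompose π into cycles: lengths [48, 48, 48, 48, 48, 48, 16, 6, 6, 6, 1] (11 cycles, including the fixed point 0).
323 − 11 = 312 transpositions; sign(π) = (−1)^312 = +1.

+1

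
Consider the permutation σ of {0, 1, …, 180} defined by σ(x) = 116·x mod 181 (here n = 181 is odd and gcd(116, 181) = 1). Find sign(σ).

Orbit of 39 under x↦116x: [39, 180, 65, 119, 48, 138, 80]… (length divides ord_181(116)).
Cycle type of π: 18×10 + 1; total 11 cycles.
sign(π) = (−1)^{n − #cycles} = (−1)^{181−11} = (−1)^170 = +1.

+1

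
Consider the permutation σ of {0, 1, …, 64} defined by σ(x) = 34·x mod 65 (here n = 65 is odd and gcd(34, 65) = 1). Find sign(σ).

-1

Start at x=34: 34 → 51 → 44 → 1 → 34 (one orbit).
π_34 has 18 disjoint cycles with lengths [4, 4, 4, 4, 4, 4, 4, 4, 4, 4, 4, 4, 4, 4, 4, 2, 2, 1] on {0,…,64}.
Σ(ℓ_i−1) = 65−18 = 47; sign = (−1)^47 = -1.
Via Zolotarev, sign(π_{34}) = (34|65) = -1.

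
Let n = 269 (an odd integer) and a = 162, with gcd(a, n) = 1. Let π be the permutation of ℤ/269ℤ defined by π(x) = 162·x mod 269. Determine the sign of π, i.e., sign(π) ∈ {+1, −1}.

Orbit of 153 under x↦162x: [153, 38, 238, 89, 161, 258, 101]… (length divides ord_269(162)).
Decompose π into cycles: lengths [268, 1] (2 cycles, including the fixed point 0).
sign(π) = (−1)^{n − #cycles} = (−1)^{269−2} = (−1)^267 = -1.
Via Zolotarev, sign(π_{162}) = (162|269) = -1.

-1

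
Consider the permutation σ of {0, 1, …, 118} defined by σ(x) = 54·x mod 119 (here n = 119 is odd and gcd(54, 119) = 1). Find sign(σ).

+1

Orbit of 31 under x↦54x: [31, 8, 75, 4, 97, 2, 108]… (length divides ord_119(54)).
Decompose π into cycles: lengths [48, 48, 16, 6, 1] (5 cycles, including the fixed point 0).
sign(π) = (−1)^{n − #cycles} = (−1)^{119−5} = (−1)^114 = +1.
Check: (54/119) = +1 by Zolotarev.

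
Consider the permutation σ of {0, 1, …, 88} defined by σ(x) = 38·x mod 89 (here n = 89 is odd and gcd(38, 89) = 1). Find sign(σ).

-1

Trace 21: π^k(21) = [21, 86, 64, 29, 34, 46, 57] for k=0..6.
Cycle type of π: 88 + 1; total 2 cycles.
Σ(ℓ_i−1) = 89−2 = 87; sign = (−1)^87 = -1.
Zolotarev: (38|89) = -1, matching the cycle-count sign.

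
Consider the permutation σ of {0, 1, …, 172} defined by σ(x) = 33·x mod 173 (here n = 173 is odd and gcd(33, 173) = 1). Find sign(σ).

+1

Orbit of 126 under x↦33x: [126, 6, 25, 133, 64, 36, 150]… (length divides ord_173(33)).
Cycle lengths of π_33 on ℤ/173ℤ: [86, 86, 1]; 3 cycles in total.
sign(π) = (−1)^{n − #cycles} = (−1)^{173−3} = (−1)^170 = +1.
Via Zolotarev, sign(π_{33}) = (33|173) = +1.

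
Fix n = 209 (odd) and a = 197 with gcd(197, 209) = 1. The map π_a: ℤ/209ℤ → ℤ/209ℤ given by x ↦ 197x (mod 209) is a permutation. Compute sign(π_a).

Start at x=45: 45 → 87 → 1 → 197 → 144 → 153 → 45 (one orbit).
Cycle lengths of π_197 on ℤ/209ℤ: [6, 6, 6, 6, 6, 6, 6, 6, 6, 6, 6, 6, 6, 6, 6, 6, 6, 6, 6, 6, 6, 6, 6, 6, 6, 6, 6, 6, 6, 6, 3, 3, 3, 3, 3, 3, 2, 2, 2, 2, 2, 1]; 42 cycles in total.
Σ(ℓ_i−1) = 209−42 = 167; sign = (−1)^167 = -1.
The Jacobi symbol (197|209) = -1 (Zolotarev) agrees.

-1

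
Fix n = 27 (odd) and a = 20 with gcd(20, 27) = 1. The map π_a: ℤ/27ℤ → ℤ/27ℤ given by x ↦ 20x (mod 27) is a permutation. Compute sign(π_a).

-1

Orbit of 19 under x↦20x: [19, 2, 13, 17, 16, 23, 1]… (length divides ord_27(20)).
Decompose π into cycles: lengths [18, 6, 2, 1] (4 cycles, including the fixed point 0).
4 cycles on 27: each ℓ→(−1)^(ℓ−1), product (−1)^23 = -1.
Via Zolotarev, sign(π_{20}) = (20|27) = -1.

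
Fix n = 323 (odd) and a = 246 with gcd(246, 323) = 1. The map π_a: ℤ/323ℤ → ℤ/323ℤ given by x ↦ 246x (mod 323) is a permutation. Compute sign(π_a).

-1

Start at x=189: 189 → 305 → 94 → 191 → 151 → 1 → 246 → … (one orbit).
Decompose π into cycles: lengths [8, 8, 8, 8, 8, 8, 8, 8, 8, 8, 8, 8, 8, 8, 8, 8, 8, 8, 8, 8, 8, 8, 8, 8, 8, 8, 8, 8, 8, 8, 8, 8, 8, 8, 8, 8, 8, 8, 2, 2, 2, 2, 2, 2, 2, 2, 2, 1] (48 cycles, including the fixed point 0).
323 − 48 = 275 transpositions; sign(π) = (−1)^275 = -1.
The Jacobi symbol (246|323) = -1 (Zolotarev) agrees.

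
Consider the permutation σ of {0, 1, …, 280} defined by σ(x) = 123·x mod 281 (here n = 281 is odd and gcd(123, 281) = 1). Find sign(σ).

Trace 59: π^k(59) = [59, 232, 155, 238, 50, 249, 279] for k=0..6.
Cycle lengths of π_123 on ℤ/281ℤ: [35, 35, 35, 35, 35, 35, 35, 35, 1]; 9 cycles in total.
With 9 cycles on 281 points, sign = (−1)^{281−9} = +1.
(123|281)_J = +1 (Zolotarev's lemma cross-check).

+1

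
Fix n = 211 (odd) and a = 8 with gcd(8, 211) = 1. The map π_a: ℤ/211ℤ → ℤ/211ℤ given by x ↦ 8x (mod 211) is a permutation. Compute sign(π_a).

-1

Orbit of 129 under x↦8x: [129, 188, 27, 5, 40, 109, 28]… (length divides ord_211(8)).
The orbit structure of x ↦ 8x mod 211: 4 orbits of sizes [70, 70, 70, 1].
n − c = 211 − 4 = 207; sign = (−1)^207 = -1.
Check: (8/211) = -1 by Zolotarev.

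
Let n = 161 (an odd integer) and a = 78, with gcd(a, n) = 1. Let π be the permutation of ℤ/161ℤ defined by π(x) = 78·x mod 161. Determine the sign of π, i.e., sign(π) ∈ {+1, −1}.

+1

Orbit of 64 under x↦78x: [64, 1, 78, 127, 85, 29, 8]… (length divides ord_161(78)).
Cycle type of π: 11×14 + 1×7; total 21 cycles.
Σ(ℓ_i−1) = 161−21 = 140; sign = (−1)^140 = +1.
Via Zolotarev, sign(π_{78}) = (78|161) = +1.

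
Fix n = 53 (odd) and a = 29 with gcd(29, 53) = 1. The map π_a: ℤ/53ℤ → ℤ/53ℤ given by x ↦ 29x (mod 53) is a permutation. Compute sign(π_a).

+1

Start at x=17: 17 → 16 → 40 → 47 → 38 → 42 → 52 → … (one orbit).
π_29 has 3 disjoint cycles with lengths [26, 26, 1] on {0,…,52}.
n − c = 53 − 3 = 50; sign = (−1)^50 = +1.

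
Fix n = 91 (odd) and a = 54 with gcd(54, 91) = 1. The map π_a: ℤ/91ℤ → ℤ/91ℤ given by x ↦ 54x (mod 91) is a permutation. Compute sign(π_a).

+1

Trace 1: π^k(1) = [1, 54, 4, 34, 16, 45, 64] for k=0..6.
Cycle lengths of π_54 on ℤ/91ℤ: [12, 12, 12, 12, 12, 12, 12, 6, 1]; 9 cycles in total.
91 − 9 = 82 transpositions; sign(π) = (−1)^82 = +1.
Check: (54/91) = +1 by Zolotarev.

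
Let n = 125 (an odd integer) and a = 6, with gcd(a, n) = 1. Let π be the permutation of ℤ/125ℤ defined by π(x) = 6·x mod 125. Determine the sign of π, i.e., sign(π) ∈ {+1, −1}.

Orbit of 11 under x↦6x: [11, 66, 21, 1, 6, 36, 91]… (length divides ord_125(6)).
π_6 has 13 disjoint cycles with lengths [25, 25, 25, 25, 5, 5, 5, 5, 1, 1, 1, 1, 1] on {0,…,124}.
n − c = 125 − 13 = 112; sign = (−1)^112 = +1.

+1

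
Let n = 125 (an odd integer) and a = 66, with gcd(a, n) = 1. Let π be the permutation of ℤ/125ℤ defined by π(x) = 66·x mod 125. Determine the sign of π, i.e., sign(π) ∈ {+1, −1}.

+1

Start at x=101: 101 → 41 → 81 → 96 → 86 → 51 → 116 → … (one orbit).
π_66 has 13 disjoint cycles with lengths [25, 25, 25, 25, 5, 5, 5, 5, 1, 1, 1, 1, 1] on {0,…,124}.
sign(π) = (−1)^{n − #cycles} = (−1)^{125−13} = (−1)^112 = +1.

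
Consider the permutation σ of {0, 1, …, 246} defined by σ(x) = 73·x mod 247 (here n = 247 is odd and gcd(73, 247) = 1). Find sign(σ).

Start at x=233: 233 → 213 → 235 → 112 → 25 → 96 → 92 → … (one orbit).
Cycle lengths of π_73 on ℤ/247ℤ: [36, 36, 36, 36, 36, 36, 9, 9, 4, 4, 4, 1]; 12 cycles in total.
sign(π) = (−1)^{n − #cycles} = (−1)^{247−12} = (−1)^235 = -1.

-1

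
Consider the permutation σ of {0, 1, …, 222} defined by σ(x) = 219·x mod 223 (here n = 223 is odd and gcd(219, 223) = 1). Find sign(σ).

Orbit of 222 under x↦219x: [222, 4, 207, 64, 190, 132, 141]… (length divides ord_223(219)).
Cycle type of π: 74×3 + 1; total 4 cycles.
n − c = 223 − 4 = 219; sign = (−1)^219 = -1.

-1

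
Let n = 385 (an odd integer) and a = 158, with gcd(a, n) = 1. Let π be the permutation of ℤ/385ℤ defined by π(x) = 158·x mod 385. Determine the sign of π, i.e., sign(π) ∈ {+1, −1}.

-1

Start at x=81: 81 → 93 → 64 → 102 → 331 → 323 → 214 → … (one orbit).
The orbit structure of x ↦ 158x mod 385: 18 orbits of sizes [60, 60, 60, 60, 20, 20, 15, 15, 15, 15, 12, 12, 5, 5, 4, 3, 3, 1].
n − c = 385 − 18 = 367; sign = (−1)^367 = -1.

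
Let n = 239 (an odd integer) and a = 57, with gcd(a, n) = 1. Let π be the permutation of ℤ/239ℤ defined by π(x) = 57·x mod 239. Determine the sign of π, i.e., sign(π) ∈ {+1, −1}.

-1

Orbit of 187 under x↦57x: [187, 143, 25, 230, 204, 156, 49]… (length divides ord_239(57)).
The orbit structure of x ↦ 57x mod 239: 2 orbits of sizes [238, 1].
2 cycles on 239: each ℓ→(−1)^(ℓ−1), product (−1)^237 = -1.
Check: (57/239) = -1 by Zolotarev.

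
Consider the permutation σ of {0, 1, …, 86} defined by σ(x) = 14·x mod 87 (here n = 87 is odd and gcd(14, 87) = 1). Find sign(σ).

+1

Orbit of 50 under x↦14x: [50, 4, 56, 1, 14, 22, 47]… (length divides ord_87(14)).
π_14 has 5 disjoint cycles with lengths [28, 28, 28, 2, 1] on {0,…,86}.
87 − 5 = 82 transpositions; sign(π) = (−1)^82 = +1.
The Jacobi symbol (14|87) = +1 (Zolotarev) agrees.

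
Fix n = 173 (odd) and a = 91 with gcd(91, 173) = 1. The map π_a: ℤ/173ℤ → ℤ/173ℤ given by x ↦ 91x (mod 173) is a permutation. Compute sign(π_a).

-1

Orbit of 95 under x↦91x: [95, 168, 64, 115, 85, 123, 121]… (length divides ord_173(91)).
2 cycles of lengths [172, 1].
n − c = 173 − 2 = 171; sign = (−1)^171 = -1.
Via Zolotarev, sign(π_{91}) = (91|173) = -1.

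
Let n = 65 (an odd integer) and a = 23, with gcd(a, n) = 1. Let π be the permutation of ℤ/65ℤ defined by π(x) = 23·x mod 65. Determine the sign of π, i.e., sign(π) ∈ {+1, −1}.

-1

Orbit of 17 under x↦23x: [17, 1, 23, 9, 12, 16, 43]… (length divides ord_65(23)).
Decompose π into cycles: lengths [12, 12, 12, 12, 6, 6, 4, 1] (8 cycles, including the fixed point 0).
65 − 8 = 57 transpositions; sign(π) = (−1)^57 = -1.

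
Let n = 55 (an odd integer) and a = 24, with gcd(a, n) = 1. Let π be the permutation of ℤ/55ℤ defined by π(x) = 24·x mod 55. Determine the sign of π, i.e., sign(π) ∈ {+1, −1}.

-1

Start at x=36: 36 → 39 → 1 → 24 → 26 → 19 → 16 → … (one orbit).
π_24 has 8 disjoint cycles with lengths [10, 10, 10, 10, 10, 2, 2, 1] on {0,…,54}.
8 cycles on 55: each ℓ→(−1)^(ℓ−1), product (−1)^47 = -1.
Zolotarev: (24|55) = -1, matching the cycle-count sign.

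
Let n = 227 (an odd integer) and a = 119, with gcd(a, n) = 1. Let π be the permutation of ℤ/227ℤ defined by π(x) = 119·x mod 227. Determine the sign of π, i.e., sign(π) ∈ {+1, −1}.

Orbit of 59 under x↦119x: [59, 211, 139, 197, 62, 114, 173]… (length divides ord_227(119)).
2 cycles of lengths [226, 1].
n − c = 227 − 2 = 225; sign = (−1)^225 = -1.
Check: (119/227) = -1 by Zolotarev.

-1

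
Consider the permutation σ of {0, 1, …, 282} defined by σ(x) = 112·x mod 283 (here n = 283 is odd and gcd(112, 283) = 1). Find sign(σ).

+1

Start at x=269: 269 → 130 → 127 → 74 → 81 → 16 → 94 → … (one orbit).
3 cycles of lengths [141, 141, 1].
Σ(ℓ_i−1) = 283−3 = 280; sign = (−1)^280 = +1.
The Jacobi symbol (112|283) = +1 (Zolotarev) agrees.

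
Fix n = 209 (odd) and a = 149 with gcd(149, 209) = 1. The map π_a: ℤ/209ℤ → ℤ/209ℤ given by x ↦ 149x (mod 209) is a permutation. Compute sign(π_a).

-1

Orbit of 49 under x↦149x: [49, 195, 4, 178, 188, 6, 58]… (length divides ord_209(149)).
6 cycles of lengths [90, 90, 10, 9, 9, 1].
6 cycles on 209: each ℓ→(−1)^(ℓ−1), product (−1)^203 = -1.
(149|209)_J = -1 (Zolotarev's lemma cross-check).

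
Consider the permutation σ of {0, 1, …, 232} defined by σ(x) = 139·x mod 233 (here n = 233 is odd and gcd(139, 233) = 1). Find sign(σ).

Trace 148: π^k(148) = [148, 68, 132, 174, 187, 130, 129] for k=0..6.
2 cycles of lengths [232, 1].
With 2 cycles on 233 points, sign = (−1)^{233−2} = -1.
(139|233)_J = -1 (Zolotarev's lemma cross-check).

-1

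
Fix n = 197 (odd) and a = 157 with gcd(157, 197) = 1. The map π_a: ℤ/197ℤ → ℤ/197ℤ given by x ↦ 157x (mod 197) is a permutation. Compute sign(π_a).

Start at x=36: 36 → 136 → 76 → 112 → 51 → 127 → 42 → … (one orbit).
The orbit structure of x ↦ 157x mod 197: 3 orbits of sizes [98, 98, 1].
197 − 3 = 194 transpositions; sign(π) = (−1)^194 = +1.
Check: (157/197) = +1 by Zolotarev.

+1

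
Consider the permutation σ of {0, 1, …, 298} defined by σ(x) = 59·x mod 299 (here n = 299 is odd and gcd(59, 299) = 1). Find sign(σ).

-1

Orbit of 269 under x↦59x: [269, 24, 220, 123, 81, 294, 4]… (length divides ord_299(59)).
6 cycles of lengths [132, 132, 12, 11, 11, 1].
6 cycles on 299: each ℓ→(−1)^(ℓ−1), product (−1)^293 = -1.
(59|299)_J = -1 (Zolotarev's lemma cross-check).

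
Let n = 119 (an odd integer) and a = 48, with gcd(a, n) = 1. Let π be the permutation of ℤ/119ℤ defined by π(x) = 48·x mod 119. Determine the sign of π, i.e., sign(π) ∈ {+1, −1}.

+1

Start at x=27: 27 → 106 → 90 → 36 → 62 → 1 → 48 → … (one orbit).
Cycle type of π: 16×7 + 2×3 + 1; total 11 cycles.
With 11 cycles on 119 points, sign = (−1)^{119−11} = +1.
The Jacobi symbol (48|119) = +1 (Zolotarev) agrees.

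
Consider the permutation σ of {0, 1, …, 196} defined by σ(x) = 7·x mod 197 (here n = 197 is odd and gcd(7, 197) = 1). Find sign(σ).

Start at x=190: 190 → 148 → 51 → 160 → 135 → 157 → 114 → … (one orbit).
3 cycles of lengths [98, 98, 1].
Σ(ℓ_i−1) = 197−3 = 194; sign = (−1)^194 = +1.

+1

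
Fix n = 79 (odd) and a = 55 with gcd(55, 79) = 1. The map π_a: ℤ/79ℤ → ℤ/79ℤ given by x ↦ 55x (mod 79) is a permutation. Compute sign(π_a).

Orbit of 55 under x↦55x: [55, 23, 1]… (length divides ord_79(55)).
27 cycles of lengths [3, 3, 3, 3, 3, 3, 3, 3, 3, 3, 3, 3, 3, 3, 3, 3, 3, 3, 3, 3, 3, 3, 3, 3, 3, 3, 1].
sign(π) = (−1)^{n − #cycles} = (−1)^{79−27} = (−1)^52 = +1.
Via Zolotarev, sign(π_{55}) = (55|79) = +1.

+1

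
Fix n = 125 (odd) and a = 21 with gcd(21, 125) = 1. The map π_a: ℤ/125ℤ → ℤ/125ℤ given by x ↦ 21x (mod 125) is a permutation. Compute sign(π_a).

+1

Start at x=46: 46 → 91 → 36 → 6 → 1 → 21 → 66 → … (one orbit).
13 cycles of lengths [25, 25, 25, 25, 5, 5, 5, 5, 1, 1, 1, 1, 1].
sign(π) = (−1)^{n − #cycles} = (−1)^{125−13} = (−1)^112 = +1.
Check: (21/125) = +1 by Zolotarev.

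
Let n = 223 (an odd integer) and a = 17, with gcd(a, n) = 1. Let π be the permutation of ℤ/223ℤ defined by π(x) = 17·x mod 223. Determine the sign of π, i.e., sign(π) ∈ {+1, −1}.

+1

Trace 66: π^k(66) = [66, 7, 119, 16, 49, 164, 112] for k=0..6.
Cycle lengths of π_17 on ℤ/223ℤ: [37, 37, 37, 37, 37, 37, 1]; 7 cycles in total.
sign(π) = (−1)^{n − #cycles} = (−1)^{223−7} = (−1)^216 = +1.
(17|223)_J = +1 (Zolotarev's lemma cross-check).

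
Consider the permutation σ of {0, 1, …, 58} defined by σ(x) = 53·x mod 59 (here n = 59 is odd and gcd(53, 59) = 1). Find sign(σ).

Start at x=35: 35 → 26 → 21 → 51 → 48 → 7 → 17 → … (one orbit).
π_53 has 3 disjoint cycles with lengths [29, 29, 1] on {0,…,58}.
With 3 cycles on 59 points, sign = (−1)^{59−3} = +1.
Via Zolotarev, sign(π_{53}) = (53|59) = +1.

+1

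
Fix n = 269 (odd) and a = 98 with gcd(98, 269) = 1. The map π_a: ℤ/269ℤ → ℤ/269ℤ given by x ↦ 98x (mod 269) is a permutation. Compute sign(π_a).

-1

Trace 159: π^k(159) = [159, 249, 192, 255, 242, 44, 8] for k=0..6.
Cycle type of π: 268 + 1; total 2 cycles.
Σ(ℓ_i−1) = 269−2 = 267; sign = (−1)^267 = -1.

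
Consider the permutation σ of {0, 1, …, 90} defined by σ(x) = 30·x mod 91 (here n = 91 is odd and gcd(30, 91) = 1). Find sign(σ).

+1

Trace 88: π^k(88) = [88, 1, 30, 81, 64, 9] for k=0..5.
Cycle lengths of π_30 on ℤ/91ℤ: [6, 6, 6, 6, 6, 6, 6, 6, 6, 6, 6, 6, 6, 6, 3, 3, 1]; 17 cycles in total.
sign(π) = (−1)^{n − #cycles} = (−1)^{91−17} = (−1)^74 = +1.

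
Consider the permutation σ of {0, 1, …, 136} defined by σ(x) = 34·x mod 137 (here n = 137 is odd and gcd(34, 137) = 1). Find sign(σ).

+1

Start at x=59: 59 → 88 → 115 → 74 → 50 → 56 → 123 → … (one orbit).
The orbit structure of x ↦ 34x mod 137: 9 orbits of sizes [17, 17, 17, 17, 17, 17, 17, 17, 1].
137 − 9 = 128 transpositions; sign(π) = (−1)^128 = +1.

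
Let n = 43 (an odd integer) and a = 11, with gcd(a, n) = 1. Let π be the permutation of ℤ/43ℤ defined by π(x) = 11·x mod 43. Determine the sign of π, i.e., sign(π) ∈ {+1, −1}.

+1

Orbit of 41 under x↦11x: [41, 21, 16, 4, 1, 11, 35]… (length divides ord_43(11)).
π_11 has 7 disjoint cycles with lengths [7, 7, 7, 7, 7, 7, 1] on {0,…,42}.
sign(π) = (−1)^{n − #cycles} = (−1)^{43−7} = (−1)^36 = +1.
Via Zolotarev, sign(π_{11}) = (11|43) = +1.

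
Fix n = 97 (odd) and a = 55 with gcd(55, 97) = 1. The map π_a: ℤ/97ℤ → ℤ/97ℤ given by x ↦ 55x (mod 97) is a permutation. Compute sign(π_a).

Trace 34: π^k(34) = [34, 27, 30, 1, 55, 18, 20] for k=0..6.
4 cycles of lengths [32, 32, 32, 1].
4 cycles on 97: each ℓ→(−1)^(ℓ−1), product (−1)^93 = -1.
The Jacobi symbol (55|97) = -1 (Zolotarev) agrees.

-1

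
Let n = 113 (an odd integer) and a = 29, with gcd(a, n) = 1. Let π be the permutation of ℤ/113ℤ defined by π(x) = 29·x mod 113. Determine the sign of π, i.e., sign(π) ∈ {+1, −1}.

Orbit of 85 under x↦29x: [85, 92, 69, 80, 60, 45, 62]… (length divides ord_113(29)).
The orbit structure of x ↦ 29x mod 113: 2 orbits of sizes [112, 1].
With 2 cycles on 113 points, sign = (−1)^{113−2} = -1.
Check: (29/113) = -1 by Zolotarev.

-1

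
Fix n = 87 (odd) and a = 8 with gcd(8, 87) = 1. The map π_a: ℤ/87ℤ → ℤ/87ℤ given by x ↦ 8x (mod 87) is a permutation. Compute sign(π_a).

+1

Trace 8: π^k(8) = [8, 64, 77, 7, 56, 13, 17] for k=0..6.
π_8 has 5 disjoint cycles with lengths [28, 28, 28, 2, 1] on {0,…,86}.
sign(π) = (−1)^{n − #cycles} = (−1)^{87−5} = (−1)^82 = +1.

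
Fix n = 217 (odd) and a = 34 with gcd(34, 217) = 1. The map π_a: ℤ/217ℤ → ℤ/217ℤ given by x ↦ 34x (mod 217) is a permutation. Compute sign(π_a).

+1

Start at x=50: 50 → 181 → 78 → 48 → 113 → 153 → 211 → … (one orbit).
Cycle lengths of π_34 on ℤ/217ℤ: [30, 30, 30, 30, 30, 30, 30, 2, 2, 2, 1]; 11 cycles in total.
sign(π) = (−1)^{n − #cycles} = (−1)^{217−11} = (−1)^206 = +1.
The Jacobi symbol (34|217) = +1 (Zolotarev) agrees.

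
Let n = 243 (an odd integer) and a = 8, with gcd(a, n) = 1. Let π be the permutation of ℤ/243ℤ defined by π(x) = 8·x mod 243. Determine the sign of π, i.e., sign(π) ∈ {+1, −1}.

-1

Trace 98: π^k(98) = [98, 55, 197, 118, 215, 19, 152] for k=0..6.
14 cycles of lengths [54, 54, 54, 18, 18, 18, 6, 6, 6, 2, 2, 2, 2, 1].
Σ(ℓ_i−1) = 243−14 = 229; sign = (−1)^229 = -1.
(8|243)_J = -1 (Zolotarev's lemma cross-check).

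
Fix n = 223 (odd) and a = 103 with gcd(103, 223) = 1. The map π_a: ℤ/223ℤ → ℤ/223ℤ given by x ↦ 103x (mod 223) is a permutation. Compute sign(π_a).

-1

Orbit of 13 under x↦103x: [13, 1, 103, 128, 27, 105, 111]… (length divides ord_223(103)).
Decompose π into cycles: lengths [74, 74, 74, 1] (4 cycles, including the fixed point 0).
sign(π) = (−1)^{n − #cycles} = (−1)^{223−4} = (−1)^219 = -1.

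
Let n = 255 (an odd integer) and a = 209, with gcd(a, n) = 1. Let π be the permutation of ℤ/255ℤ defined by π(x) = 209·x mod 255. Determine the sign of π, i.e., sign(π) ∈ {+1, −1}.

+1

Trace 164: π^k(164) = [164, 106, 224, 151, 194, 1, 209] for k=0..6.
23 cycles of lengths [16, 16, 16, 16, 16, 16, 16, 16, 16, 16, 16, 16, 16, 16, 16, 2, 2, 2, 2, 2, 2, 2, 1].
255 − 23 = 232 transpositions; sign(π) = (−1)^232 = +1.
The Jacobi symbol (209|255) = +1 (Zolotarev) agrees.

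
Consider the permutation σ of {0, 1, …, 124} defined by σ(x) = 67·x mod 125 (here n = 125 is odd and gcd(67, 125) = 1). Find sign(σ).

-1

Start at x=17: 17 → 14 → 63 → 96 → 57 → 69 → 123 → … (one orbit).
Cycle type of π: 100 + 20 + 4 + 1; total 4 cycles.
n − c = 125 − 4 = 121; sign = (−1)^121 = -1.
Via Zolotarev, sign(π_{67}) = (67|125) = -1.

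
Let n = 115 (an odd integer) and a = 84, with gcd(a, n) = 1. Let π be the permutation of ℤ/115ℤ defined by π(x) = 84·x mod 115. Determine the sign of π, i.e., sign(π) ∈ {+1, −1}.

Start at x=89: 89 → 1 → 84 → 41 → 109 → 71 → 99 → … (one orbit).
8 cycles of lengths [22, 22, 22, 22, 22, 2, 2, 1].
Σ(ℓ_i−1) = 115−8 = 107; sign = (−1)^107 = -1.
Via Zolotarev, sign(π_{84}) = (84|115) = -1.

-1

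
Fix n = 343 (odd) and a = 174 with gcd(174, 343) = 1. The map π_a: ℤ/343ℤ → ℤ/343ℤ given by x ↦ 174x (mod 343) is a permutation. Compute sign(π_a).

-1

Orbit of 43 under x↦174x: [43, 279, 183, 286, 29, 244, 267]… (length divides ord_343(174)).
10 cycles of lengths [98, 98, 98, 14, 14, 14, 2, 2, 2, 1].
With 10 cycles on 343 points, sign = (−1)^{343−10} = -1.
The Jacobi symbol (174|343) = -1 (Zolotarev) agrees.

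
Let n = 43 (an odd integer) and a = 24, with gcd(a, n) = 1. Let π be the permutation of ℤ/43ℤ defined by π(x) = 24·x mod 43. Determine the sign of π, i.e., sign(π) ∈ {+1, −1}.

Trace 35: π^k(35) = [35, 23, 36, 4, 10, 25, 41] for k=0..6.
Cycle type of π: 21×2 + 1; total 3 cycles.
With 3 cycles on 43 points, sign = (−1)^{43−3} = +1.
Via Zolotarev, sign(π_{24}) = (24|43) = +1.

+1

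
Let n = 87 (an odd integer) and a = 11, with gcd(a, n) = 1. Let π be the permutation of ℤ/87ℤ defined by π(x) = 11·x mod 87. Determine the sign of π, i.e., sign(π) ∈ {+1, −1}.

+1

Orbit of 1 under x↦11x: [1, 11, 34, 26, 25, 14, 67]… (length divides ord_87(11)).
Cycle type of π: 28×3 + 2 + 1; total 5 cycles.
Σ(ℓ_i−1) = 87−5 = 82; sign = (−1)^82 = +1.
Zolotarev: (11|87) = +1, matching the cycle-count sign.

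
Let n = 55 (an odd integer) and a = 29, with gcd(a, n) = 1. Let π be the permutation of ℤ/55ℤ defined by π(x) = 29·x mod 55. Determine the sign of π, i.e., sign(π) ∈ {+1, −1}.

-1

Start at x=26: 26 → 39 → 31 → 19 → 1 → 29 → 16 → … (one orbit).
Cycle type of π: 10×5 + 2×2 + 1; total 8 cycles.
55 − 8 = 47 transpositions; sign(π) = (−1)^47 = -1.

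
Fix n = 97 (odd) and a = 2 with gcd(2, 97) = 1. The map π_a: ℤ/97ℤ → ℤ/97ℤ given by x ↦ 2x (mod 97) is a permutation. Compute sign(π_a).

Orbit of 89 under x↦2x: [89, 81, 65, 33, 66, 35, 70]… (length divides ord_97(2)).
π_2 has 3 disjoint cycles with lengths [48, 48, 1] on {0,…,96}.
With 3 cycles on 97 points, sign = (−1)^{97−3} = +1.

+1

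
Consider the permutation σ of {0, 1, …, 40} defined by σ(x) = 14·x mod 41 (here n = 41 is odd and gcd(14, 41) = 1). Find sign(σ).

Start at x=27: 27 → 9 → 3 → 1 → 14 → 32 → 38 → … (one orbit).
Decompose π into cycles: lengths [8, 8, 8, 8, 8, 1] (6 cycles, including the fixed point 0).
With 6 cycles on 41 points, sign = (−1)^{41−6} = -1.

-1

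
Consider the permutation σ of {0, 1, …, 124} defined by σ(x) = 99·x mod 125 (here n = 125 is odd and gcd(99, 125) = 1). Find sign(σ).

Trace 49: π^k(49) = [49, 101, 124, 26, 74, 76, 24] for k=0..6.
Decompose π into cycles: lengths [10, 10, 10, 10, 10, 10, 10, 10, 10, 10, 2, 2, 2, 2, 2, 2, 2, 2, 2, 2, 2, 2, 1] (23 cycles, including the fixed point 0).
23 cycles on 125: each ℓ→(−1)^(ℓ−1), product (−1)^102 = +1.

+1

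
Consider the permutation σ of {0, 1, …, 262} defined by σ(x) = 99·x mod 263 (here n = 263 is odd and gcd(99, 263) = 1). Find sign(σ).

+1

Start at x=105: 105 → 138 → 249 → 192 → 72 → 27 → 43 → … (one orbit).
Decompose π into cycles: lengths [131, 131, 1] (3 cycles, including the fixed point 0).
3 cycles on 263: each ℓ→(−1)^(ℓ−1), product (−1)^260 = +1.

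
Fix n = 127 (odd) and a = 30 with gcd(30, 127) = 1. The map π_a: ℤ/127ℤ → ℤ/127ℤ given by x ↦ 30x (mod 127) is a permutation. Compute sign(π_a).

+1

Start at x=25: 25 → 115 → 21 → 122 → 104 → 72 → 1 → … (one orbit).
π_30 has 3 disjoint cycles with lengths [63, 63, 1] on {0,…,126}.
n − c = 127 − 3 = 124; sign = (−1)^124 = +1.
(30|127)_J = +1 (Zolotarev's lemma cross-check).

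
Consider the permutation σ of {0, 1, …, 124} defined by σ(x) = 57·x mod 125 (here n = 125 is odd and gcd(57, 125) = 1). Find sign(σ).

-1

Start at x=124: 124 → 68 → 1 → 57 → 124 (one orbit).
Cycle lengths of π_57 on ℤ/125ℤ: [4, 4, 4, 4, 4, 4, 4, 4, 4, 4, 4, 4, 4, 4, 4, 4, 4, 4, 4, 4, 4, 4, 4, 4, 4, 4, 4, 4, 4, 4, 4, 1]; 32 cycles in total.
32 cycles on 125: each ℓ→(−1)^(ℓ−1), product (−1)^93 = -1.
Zolotarev: (57|125) = -1, matching the cycle-count sign.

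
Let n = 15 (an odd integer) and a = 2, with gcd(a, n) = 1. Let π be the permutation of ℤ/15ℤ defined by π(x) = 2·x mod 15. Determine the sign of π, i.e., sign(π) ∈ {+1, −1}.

Start at x=4: 4 → 8 → 1 → 2 → 4 (one orbit).
Decompose π into cycles: lengths [4, 4, 4, 2, 1] (5 cycles, including the fixed point 0).
Σ(ℓ_i−1) = 15−5 = 10; sign = (−1)^10 = +1.

+1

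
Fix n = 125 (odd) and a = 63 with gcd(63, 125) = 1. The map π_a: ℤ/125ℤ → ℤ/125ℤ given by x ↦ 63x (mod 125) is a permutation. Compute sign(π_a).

-1

Start at x=63: 63 → 94 → 47 → 86 → 43 → 84 → 42 → … (one orbit).
Decompose π into cycles: lengths [100, 20, 4, 1] (4 cycles, including the fixed point 0).
sign(π) = (−1)^{n − #cycles} = (−1)^{125−4} = (−1)^121 = -1.
The Jacobi symbol (63|125) = -1 (Zolotarev) agrees.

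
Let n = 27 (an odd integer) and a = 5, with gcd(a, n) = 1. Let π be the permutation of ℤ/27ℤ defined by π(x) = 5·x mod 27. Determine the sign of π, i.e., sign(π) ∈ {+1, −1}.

Orbit of 4 under x↦5x: [4, 20, 19, 14, 16, 26, 22]… (length divides ord_27(5)).
4 cycles of lengths [18, 6, 2, 1].
Σ(ℓ_i−1) = 27−4 = 23; sign = (−1)^23 = -1.

-1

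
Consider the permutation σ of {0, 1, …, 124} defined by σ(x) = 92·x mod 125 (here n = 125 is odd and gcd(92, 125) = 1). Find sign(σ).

Orbit of 69 under x↦92x: [69, 98, 16, 97, 49, 8, 111]… (length divides ord_125(92)).
Cycle type of π: 100 + 20 + 4 + 1; total 4 cycles.
4 cycles on 125: each ℓ→(−1)^(ℓ−1), product (−1)^121 = -1.
Via Zolotarev, sign(π_{92}) = (92|125) = -1.

-1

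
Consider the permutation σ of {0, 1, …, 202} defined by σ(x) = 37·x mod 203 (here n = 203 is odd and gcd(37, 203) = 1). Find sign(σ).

-1

Orbit of 127 under x↦37x: [127, 30, 95, 64, 135, 123, 85]… (length divides ord_203(37)).
The orbit structure of x ↦ 37x mod 203: 6 orbits of sizes [84, 84, 28, 3, 3, 1].
n − c = 203 − 6 = 197; sign = (−1)^197 = -1.
Zolotarev: (37|203) = -1, matching the cycle-count sign.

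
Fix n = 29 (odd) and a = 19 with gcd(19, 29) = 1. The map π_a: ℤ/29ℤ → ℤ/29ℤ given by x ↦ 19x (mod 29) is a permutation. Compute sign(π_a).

Orbit of 11 under x↦19x: [11, 6, 27, 20, 3, 28, 10]… (length divides ord_29(19)).
Cycle lengths of π_19 on ℤ/29ℤ: [28, 1]; 2 cycles in total.
sign(π) = (−1)^{n − #cycles} = (−1)^{29−2} = (−1)^27 = -1.
Check: (19/29) = -1 by Zolotarev.

-1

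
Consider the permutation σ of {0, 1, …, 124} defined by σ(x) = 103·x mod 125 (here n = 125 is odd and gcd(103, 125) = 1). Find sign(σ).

-1

Start at x=13: 13 → 89 → 42 → 76 → 78 → 34 → 2 → … (one orbit).
Cycle lengths of π_103 on ℤ/125ℤ: [100, 20, 4, 1]; 4 cycles in total.
n − c = 125 − 4 = 121; sign = (−1)^121 = -1.
Zolotarev: (103|125) = -1, matching the cycle-count sign.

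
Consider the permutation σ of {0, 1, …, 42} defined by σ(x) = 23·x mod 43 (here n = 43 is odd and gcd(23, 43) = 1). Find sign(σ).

+1

Start at x=1: 1 → 23 → 13 → 41 → 40 → 17 → 4 → … (one orbit).
3 cycles of lengths [21, 21, 1].
n − c = 43 − 3 = 40; sign = (−1)^40 = +1.
(23|43)_J = +1 (Zolotarev's lemma cross-check).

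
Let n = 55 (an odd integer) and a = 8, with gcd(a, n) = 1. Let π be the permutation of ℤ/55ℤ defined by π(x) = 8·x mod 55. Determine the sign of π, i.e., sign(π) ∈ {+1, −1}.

Trace 26: π^k(26) = [26, 43, 14, 2, 16, 18, 34] for k=0..6.
π_8 has 5 disjoint cycles with lengths [20, 20, 10, 4, 1] on {0,…,54}.
n − c = 55 − 5 = 50; sign = (−1)^50 = +1.
The Jacobi symbol (8|55) = +1 (Zolotarev) agrees.

+1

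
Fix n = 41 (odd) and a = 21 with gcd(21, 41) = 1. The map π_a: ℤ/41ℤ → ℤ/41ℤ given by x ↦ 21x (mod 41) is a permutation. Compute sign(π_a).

Start at x=5: 5 → 23 → 32 → 16 → 8 → 4 → 2 → … (one orbit).
3 cycles of lengths [20, 20, 1].
Σ(ℓ_i−1) = 41−3 = 38; sign = (−1)^38 = +1.

+1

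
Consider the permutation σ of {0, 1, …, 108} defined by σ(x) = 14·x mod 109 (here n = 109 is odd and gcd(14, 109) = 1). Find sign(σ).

Start at x=54: 54 → 102 → 11 → 45 → 85 → 100 → 92 → … (one orbit).
The orbit structure of x ↦ 14x mod 109: 2 orbits of sizes [108, 1].
2 cycles on 109: each ℓ→(−1)^(ℓ−1), product (−1)^107 = -1.
Via Zolotarev, sign(π_{14}) = (14|109) = -1.

-1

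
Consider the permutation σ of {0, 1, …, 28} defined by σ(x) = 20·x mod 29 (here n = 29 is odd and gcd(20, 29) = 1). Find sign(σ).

+1

Start at x=23: 23 → 25 → 7 → 24 → 16 → 1 → 20 → 23 (one orbit).
5 cycles of lengths [7, 7, 7, 7, 1].
Σ(ℓ_i−1) = 29−5 = 24; sign = (−1)^24 = +1.
Zolotarev: (20|29) = +1, matching the cycle-count sign.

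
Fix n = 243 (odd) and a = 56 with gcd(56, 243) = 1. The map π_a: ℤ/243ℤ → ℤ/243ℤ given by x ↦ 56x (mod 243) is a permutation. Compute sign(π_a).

-1

Start at x=112: 112 → 197 → 97 → 86 → 199 → 209 → 40 → … (one orbit).
The orbit structure of x ↦ 56x mod 243: 6 orbits of sizes [162, 54, 18, 6, 2, 1].
6 cycles on 243: each ℓ→(−1)^(ℓ−1), product (−1)^237 = -1.
Via Zolotarev, sign(π_{56}) = (56|243) = -1.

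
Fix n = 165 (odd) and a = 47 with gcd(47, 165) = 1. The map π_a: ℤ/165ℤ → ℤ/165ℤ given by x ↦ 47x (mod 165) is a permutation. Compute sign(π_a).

Trace 92: π^k(92) = [92, 34, 113, 31, 137, 4, 23] for k=0..6.
Cycle type of π: 20×6 + 10×2 + 5×2 + 4×3 + 2 + 1; total 15 cycles.
Σ(ℓ_i−1) = 165−15 = 150; sign = (−1)^150 = +1.

+1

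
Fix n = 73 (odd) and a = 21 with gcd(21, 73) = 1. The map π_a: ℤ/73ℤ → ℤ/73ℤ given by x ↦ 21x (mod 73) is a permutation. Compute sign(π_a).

-1

Trace 66: π^k(66) = [66, 72, 52, 70, 10, 64, 30] for k=0..6.
4 cycles of lengths [24, 24, 24, 1].
sign(π) = (−1)^{n − #cycles} = (−1)^{73−4} = (−1)^69 = -1.
Zolotarev: (21|73) = -1, matching the cycle-count sign.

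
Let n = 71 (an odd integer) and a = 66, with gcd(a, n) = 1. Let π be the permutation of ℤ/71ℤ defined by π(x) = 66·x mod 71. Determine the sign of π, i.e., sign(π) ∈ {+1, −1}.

-1

Start at x=70: 70 → 5 → 46 → 54 → 14 → 1 → 66 → … (one orbit).
The orbit structure of x ↦ 66x mod 71: 8 orbits of sizes [10, 10, 10, 10, 10, 10, 10, 1].
n − c = 71 − 8 = 63; sign = (−1)^63 = -1.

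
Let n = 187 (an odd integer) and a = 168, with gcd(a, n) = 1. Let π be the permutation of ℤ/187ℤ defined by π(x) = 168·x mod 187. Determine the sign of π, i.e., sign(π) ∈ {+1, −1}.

+1

Trace 135: π^k(135) = [135, 53, 115, 59, 1, 168, 174] for k=0..6.
9 cycles of lengths [40, 40, 40, 40, 8, 8, 5, 5, 1].
n − c = 187 − 9 = 178; sign = (−1)^178 = +1.
Via Zolotarev, sign(π_{168}) = (168|187) = +1.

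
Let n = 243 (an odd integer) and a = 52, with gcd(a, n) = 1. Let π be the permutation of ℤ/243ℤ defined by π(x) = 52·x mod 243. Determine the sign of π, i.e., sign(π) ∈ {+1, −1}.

Orbit of 166 under x↦52x: [166, 127, 43, 49, 118, 61, 13]… (length divides ord_243(52)).
The orbit structure of x ↦ 52x mod 243: 11 orbits of sizes [81, 81, 27, 27, 9, 9, 3, 3, 1, 1, 1].
Σ(ℓ_i−1) = 243−11 = 232; sign = (−1)^232 = +1.
(52|243)_J = +1 (Zolotarev's lemma cross-check).

+1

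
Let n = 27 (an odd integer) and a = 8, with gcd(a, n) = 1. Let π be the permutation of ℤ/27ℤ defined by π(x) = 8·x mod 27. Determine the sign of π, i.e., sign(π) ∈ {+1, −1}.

-1

Start at x=10: 10 → 26 → 19 → 17 → 1 → 8 → 10 (one orbit).
Cycle type of π: 6×3 + 2×4 + 1; total 8 cycles.
Σ(ℓ_i−1) = 27−8 = 19; sign = (−1)^19 = -1.
The Jacobi symbol (8|27) = -1 (Zolotarev) agrees.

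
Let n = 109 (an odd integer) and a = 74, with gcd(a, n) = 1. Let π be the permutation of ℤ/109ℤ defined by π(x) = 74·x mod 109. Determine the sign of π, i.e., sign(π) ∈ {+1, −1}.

+1

Start at x=3: 3 → 4 → 78 → 104 → 66 → 88 → 81 → … (one orbit).
The orbit structure of x ↦ 74x mod 109: 3 orbits of sizes [54, 54, 1].
Σ(ℓ_i−1) = 109−3 = 106; sign = (−1)^106 = +1.
(74|109)_J = +1 (Zolotarev's lemma cross-check).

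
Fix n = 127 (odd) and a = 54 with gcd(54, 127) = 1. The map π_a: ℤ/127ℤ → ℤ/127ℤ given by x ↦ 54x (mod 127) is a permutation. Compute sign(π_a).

Start at x=126: 126 → 73 → 5 → 16 → 102 → 47 → 125 → … (one orbit).
The orbit structure of x ↦ 54x mod 127: 4 orbits of sizes [42, 42, 42, 1].
sign(π) = (−1)^{n − #cycles} = (−1)^{127−4} = (−1)^123 = -1.
Check: (54/127) = -1 by Zolotarev.

-1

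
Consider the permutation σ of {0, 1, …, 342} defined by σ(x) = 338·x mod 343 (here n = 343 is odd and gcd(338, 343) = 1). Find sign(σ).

Trace 123: π^k(123) = [123, 71, 331, 60, 43, 128, 46] for k=0..6.
Decompose π into cycles: lengths [147, 147, 21, 21, 3, 3, 1] (7 cycles, including the fixed point 0).
With 7 cycles on 343 points, sign = (−1)^{343−7} = +1.
(338|343)_J = +1 (Zolotarev's lemma cross-check).

+1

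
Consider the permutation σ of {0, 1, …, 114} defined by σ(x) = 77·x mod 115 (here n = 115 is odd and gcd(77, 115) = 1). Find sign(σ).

Start at x=82: 82 → 104 → 73 → 101 → 72 → 24 → 8 → … (one orbit).
Decompose π into cycles: lengths [44, 44, 11, 11, 4, 1] (6 cycles, including the fixed point 0).
With 6 cycles on 115 points, sign = (−1)^{115−6} = -1.

-1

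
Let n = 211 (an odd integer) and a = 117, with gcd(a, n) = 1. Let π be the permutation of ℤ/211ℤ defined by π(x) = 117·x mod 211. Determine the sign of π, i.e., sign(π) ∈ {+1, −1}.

Start at x=43: 43 → 178 → 148 → 14 → 161 → 58 → 34 → … (one orbit).
Cycle type of π: 21×10 + 1; total 11 cycles.
11 cycles on 211: each ℓ→(−1)^(ℓ−1), product (−1)^200 = +1.

+1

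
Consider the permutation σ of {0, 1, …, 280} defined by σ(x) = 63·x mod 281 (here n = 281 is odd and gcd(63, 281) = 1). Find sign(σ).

+1

Start at x=200: 200 → 236 → 256 → 111 → 249 → 232 → 4 → … (one orbit).
The orbit structure of x ↦ 63x mod 281: 9 orbits of sizes [35, 35, 35, 35, 35, 35, 35, 35, 1].
With 9 cycles on 281 points, sign = (−1)^{281−9} = +1.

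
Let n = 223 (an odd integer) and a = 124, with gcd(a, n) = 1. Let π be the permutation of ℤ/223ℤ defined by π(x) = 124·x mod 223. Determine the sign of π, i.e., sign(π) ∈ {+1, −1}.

+1

Orbit of 133 under x↦124x: [133, 213, 98, 110, 37, 128, 39]… (length divides ord_223(124)).
Cycle lengths of π_124 on ℤ/223ℤ: [111, 111, 1]; 3 cycles in total.
With 3 cycles on 223 points, sign = (−1)^{223−3} = +1.
(124|223)_J = +1 (Zolotarev's lemma cross-check).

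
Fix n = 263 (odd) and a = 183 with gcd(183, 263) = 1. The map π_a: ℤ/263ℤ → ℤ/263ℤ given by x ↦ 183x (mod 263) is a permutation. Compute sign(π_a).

+1

Start at x=140: 140 → 109 → 222 → 124 → 74 → 129 → 200 → … (one orbit).
The orbit structure of x ↦ 183x mod 263: 3 orbits of sizes [131, 131, 1].
263 − 3 = 260 transpositions; sign(π) = (−1)^260 = +1.
Check: (183/263) = +1 by Zolotarev.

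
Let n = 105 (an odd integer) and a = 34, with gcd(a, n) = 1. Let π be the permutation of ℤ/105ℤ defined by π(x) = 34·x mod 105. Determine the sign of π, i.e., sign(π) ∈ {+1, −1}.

-1

Start at x=1: 1 → 34 → 1 (one orbit).
π_34 has 54 disjoint cycles with lengths [2, 2, 2, 2, 2, 2, 2, 2, 2, 2, 2, 2, 2, 2, 2, 2, 2, 2, 2, 2, 2, 2, 2, 2, 2, 2, 2, 2, 2, 2, 2, 2, 2, 2, 2, 2, 2, 2, 2, 2, 2, 2, 2, 2, 2, 2, 2, 2, 2, 2, 2, 1, 1, 1] on {0,…,104}.
105 − 54 = 51 transpositions; sign(π) = (−1)^51 = -1.
The Jacobi symbol (34|105) = -1 (Zolotarev) agrees.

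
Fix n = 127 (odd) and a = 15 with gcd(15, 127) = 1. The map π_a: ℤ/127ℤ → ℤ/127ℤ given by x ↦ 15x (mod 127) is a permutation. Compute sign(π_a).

Trace 25: π^k(25) = [25, 121, 37, 47, 70, 34, 2] for k=0..6.
3 cycles of lengths [63, 63, 1].
n − c = 127 − 3 = 124; sign = (−1)^124 = +1.

+1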